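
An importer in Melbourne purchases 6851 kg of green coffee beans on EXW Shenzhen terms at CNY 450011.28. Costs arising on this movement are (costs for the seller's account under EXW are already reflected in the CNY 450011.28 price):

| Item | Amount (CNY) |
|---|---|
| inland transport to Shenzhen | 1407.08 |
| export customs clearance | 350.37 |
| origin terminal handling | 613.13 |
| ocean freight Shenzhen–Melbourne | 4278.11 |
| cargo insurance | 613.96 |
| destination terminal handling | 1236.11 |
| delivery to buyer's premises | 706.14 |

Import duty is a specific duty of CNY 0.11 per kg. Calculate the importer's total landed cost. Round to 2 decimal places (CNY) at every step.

Total landed cost: CNY 459969.79

EXW: the seller makes goods available at their premises; the buyer bears all onward costs.
CIF value = EXW price + inland to port + export clearance + origin terminal + freight + insurance = 450011.28 + 1407.08 + 350.37 + 613.13 + 4278.11 + 613.96 = 457273.93
Import duty = 6851 × 0.11 = 753.61
Buyer bears: inland to port 1407.08 + export clearance 350.37 + origin terminal 613.13 + freight 4278.11 + insurance 613.96 + destination terminal 1236.11 + delivery 706.14 + duty 753.61 = 9958.51
Landed cost = invoice 450011.28 + 9958.51 = 459969.79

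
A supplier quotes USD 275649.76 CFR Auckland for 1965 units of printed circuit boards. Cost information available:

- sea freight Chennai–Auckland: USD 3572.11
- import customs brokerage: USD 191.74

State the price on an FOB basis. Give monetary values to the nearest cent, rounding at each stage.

FOB price: USD 272077.65

Not relevant to the conversion: brokerage — on the buyer under both terms; not part of either seller's price.
From CFR to FOB, the seller no longer bears: freight.
FOB price = 275649.76 − 3572.11 = 272077.65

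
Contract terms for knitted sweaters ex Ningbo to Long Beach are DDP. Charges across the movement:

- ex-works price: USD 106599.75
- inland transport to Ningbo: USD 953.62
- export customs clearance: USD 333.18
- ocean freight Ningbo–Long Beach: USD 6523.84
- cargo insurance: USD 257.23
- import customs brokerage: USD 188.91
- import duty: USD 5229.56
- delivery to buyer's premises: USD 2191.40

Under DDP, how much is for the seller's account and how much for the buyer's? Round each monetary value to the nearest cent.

Seller: USD 122277.49; buyer: USD 0.00

DDP: the seller bears all costs including import duty.
Seller's account: goods 106599.75 + inland to port 953.62 + export clearance 333.18 + freight 6523.84 + insurance 257.23 + brokerage 188.91 + duty 5229.56 + delivery 2191.40 = 122277.49
Buyer's account: 0.00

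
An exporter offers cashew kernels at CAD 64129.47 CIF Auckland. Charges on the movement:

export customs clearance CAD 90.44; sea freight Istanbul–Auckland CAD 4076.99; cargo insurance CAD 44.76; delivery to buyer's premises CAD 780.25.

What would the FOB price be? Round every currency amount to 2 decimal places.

FOB price: CAD 60007.72

Not relevant to the conversion: export clearance — on the seller under both CIF and FOB; already in the CIF price and stays in the FOB price. delivery — on the buyer under both terms; not part of either seller's price.
From CIF to FOB, the seller no longer bears: freight, insurance.
FOB price = 64129.47 − 4076.99 − 44.76 = 60007.72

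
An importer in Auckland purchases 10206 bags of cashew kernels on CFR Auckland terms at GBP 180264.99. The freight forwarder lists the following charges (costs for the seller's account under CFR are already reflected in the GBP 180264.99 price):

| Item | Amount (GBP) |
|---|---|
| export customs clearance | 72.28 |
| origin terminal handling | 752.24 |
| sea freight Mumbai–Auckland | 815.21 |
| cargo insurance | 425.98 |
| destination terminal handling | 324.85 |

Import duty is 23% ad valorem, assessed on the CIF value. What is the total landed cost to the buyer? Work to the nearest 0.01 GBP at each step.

Total landed cost: GBP 222574.74

CFR: the seller pays costs through ocean freight to the destination port, but not insurance.
Already in the invoice (seller's account under CFR): export clearance, origin terminal, freight — exclude.
CIF value = CFR price + insurance = 180264.99 + 425.98 = 180690.97
Import duty = 180690.97 × 23% = 41558.92
Buyer bears: insurance 425.98 + destination terminal 324.85 + duty 41558.92 = 42309.75
Landed cost = invoice 180264.99 + 42309.75 = 222574.74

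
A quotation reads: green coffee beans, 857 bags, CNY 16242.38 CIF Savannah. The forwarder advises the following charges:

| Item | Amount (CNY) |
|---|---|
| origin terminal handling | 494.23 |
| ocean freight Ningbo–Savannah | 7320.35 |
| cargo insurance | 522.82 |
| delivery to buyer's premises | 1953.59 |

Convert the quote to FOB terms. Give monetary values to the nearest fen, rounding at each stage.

FOB price: CNY 8399.21

Not relevant to the conversion: origin terminal — on the seller under both CIF and FOB; already in the CIF price and stays in the FOB price. delivery — on the buyer under both terms; not part of either seller's price.
From CIF to FOB, the seller no longer bears: freight, insurance.
FOB price = 16242.38 − 7320.35 − 522.82 = 8399.21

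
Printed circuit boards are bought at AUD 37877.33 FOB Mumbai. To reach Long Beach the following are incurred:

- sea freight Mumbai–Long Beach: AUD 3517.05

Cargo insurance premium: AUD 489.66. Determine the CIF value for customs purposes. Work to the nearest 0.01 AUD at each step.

CIF = FOB price + freight + insurance
CIF = 37877.33 + 3517.05 + 489.66 = 41884.04

CIF value: AUD 41884.04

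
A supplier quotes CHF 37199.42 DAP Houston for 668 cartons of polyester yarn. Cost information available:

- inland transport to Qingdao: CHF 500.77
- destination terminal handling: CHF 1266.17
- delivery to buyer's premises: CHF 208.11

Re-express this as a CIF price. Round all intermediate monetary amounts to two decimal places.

Not relevant to the conversion: inland to port — on the seller under both DAP and CIF; already in the DAP price and stays in the CIF price.
From DAP to CIF, the seller no longer bears: destination terminal, delivery.
CIF price = 37199.42 − 1266.17 − 208.11 = 35725.14

CIF price: CHF 35725.14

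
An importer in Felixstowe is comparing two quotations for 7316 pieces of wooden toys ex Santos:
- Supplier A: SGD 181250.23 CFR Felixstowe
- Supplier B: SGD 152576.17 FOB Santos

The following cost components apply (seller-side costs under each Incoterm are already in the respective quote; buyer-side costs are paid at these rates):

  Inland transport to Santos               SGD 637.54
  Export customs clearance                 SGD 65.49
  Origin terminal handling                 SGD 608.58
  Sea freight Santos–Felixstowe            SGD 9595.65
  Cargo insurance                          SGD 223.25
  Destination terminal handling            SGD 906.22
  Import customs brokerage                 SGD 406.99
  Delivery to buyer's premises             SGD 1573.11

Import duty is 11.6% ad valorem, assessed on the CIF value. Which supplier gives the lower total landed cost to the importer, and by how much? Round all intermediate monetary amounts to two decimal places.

Supplier A (CFR):
CIF value = CFR price + insurance = 181250.23 + 223.25 = 181473.48
Import duty = 181473.48 × 11.6% = 21050.92
Buyer bears (A): 223.25 + 906.22 + 406.99 + 1573.11 = 3109.57
Landed cost (A) = invoice 181250.23 + 3109.57 + duty 21050.92 = 205410.72
Supplier B (FOB):
CIF value = FOB price + freight + insurance = 152576.17 + 9595.65 + 223.25 = 162395.07
Import duty = 162395.07 × 11.6% = 18837.83
Buyer bears (B): 9595.65 + 223.25 + 906.22 + 406.99 + 1573.11 = 12705.22
Landed cost (B) = invoice 152576.17 + 12705.22 + duty 18837.83 = 184119.22
Difference = |205410.72 − 184119.22| = 21291.50

Supplier B is cheaper by SGD 21291.50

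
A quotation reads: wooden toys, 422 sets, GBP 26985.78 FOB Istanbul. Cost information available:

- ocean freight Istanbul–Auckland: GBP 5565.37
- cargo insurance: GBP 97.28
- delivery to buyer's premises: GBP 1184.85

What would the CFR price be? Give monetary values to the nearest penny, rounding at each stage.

Not relevant to the conversion: delivery, insurance — on the buyer under both terms; not part of either seller's price.
From FOB to CFR, the seller additionally bears: freight.
CFR price = 26985.78 + 5565.37 = 32551.15

CFR price: GBP 32551.15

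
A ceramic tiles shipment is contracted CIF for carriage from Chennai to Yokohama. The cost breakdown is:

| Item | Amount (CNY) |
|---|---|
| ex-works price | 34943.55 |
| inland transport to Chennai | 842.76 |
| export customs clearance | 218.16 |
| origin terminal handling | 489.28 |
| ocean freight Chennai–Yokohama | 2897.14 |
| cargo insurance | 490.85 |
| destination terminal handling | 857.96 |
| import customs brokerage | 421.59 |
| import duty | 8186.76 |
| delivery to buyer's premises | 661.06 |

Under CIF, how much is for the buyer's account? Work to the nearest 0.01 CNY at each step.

Buyer's account: CNY 10127.37

CIF: the seller pays costs through ocean freight and marine insurance to the destination port.
Seller's account: goods 34943.55 + inland to port 842.76 + export clearance 218.16 + origin terminal 489.28 + freight 2897.14 + insurance 490.85 = 39881.74
Buyer's account: destination terminal 857.96 + brokerage 421.59 + duty 8186.76 + delivery 661.06 = 10127.37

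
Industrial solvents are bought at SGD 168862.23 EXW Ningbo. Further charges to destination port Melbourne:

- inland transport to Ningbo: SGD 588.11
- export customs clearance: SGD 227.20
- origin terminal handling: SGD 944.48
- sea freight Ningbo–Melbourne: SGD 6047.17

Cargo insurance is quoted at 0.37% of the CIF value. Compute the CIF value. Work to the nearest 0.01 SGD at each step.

Let C be the CIF value. C = EXW price + pre-shipment costs + freight + 0.37% × C
C − 0.37% × C = 168862.23 + 588.11 + 227.20 + 944.48 + 6047.17
0.9963 × C = 176669.19
C = 176669.19 / 0.9963 = 177325.29
Insurance premium = 0.37% × 177325.29 = 656.10

CIF value: SGD 177325.29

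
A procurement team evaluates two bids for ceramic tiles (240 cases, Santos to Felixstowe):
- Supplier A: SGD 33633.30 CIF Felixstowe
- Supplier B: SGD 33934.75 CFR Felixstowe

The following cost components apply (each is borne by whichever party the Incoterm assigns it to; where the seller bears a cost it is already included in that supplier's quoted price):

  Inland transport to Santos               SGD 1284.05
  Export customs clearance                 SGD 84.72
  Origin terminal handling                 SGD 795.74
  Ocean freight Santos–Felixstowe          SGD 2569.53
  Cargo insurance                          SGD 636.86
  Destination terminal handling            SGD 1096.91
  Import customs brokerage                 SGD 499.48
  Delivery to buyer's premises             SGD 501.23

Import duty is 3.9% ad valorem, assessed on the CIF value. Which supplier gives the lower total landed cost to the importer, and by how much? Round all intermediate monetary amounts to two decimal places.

Supplier A is cheaper by SGD 974.90

Supplier A (CIF):
The CIF price already equals the CIF value: 33633.30
Import duty = 33633.30 × 3.9% = 1311.70
Buyer bears (A): 1096.91 + 499.48 + 501.23 = 2097.62
Landed cost (A) = invoice 33633.30 + 2097.62 + duty 1311.70 = 37042.62
Supplier B (CFR):
CIF value = CFR price + insurance = 33934.75 + 636.86 = 34571.61
Import duty = 34571.61 × 3.9% = 1348.29
Buyer bears (B): 636.86 + 1096.91 + 499.48 + 501.23 = 2734.48
Landed cost (B) = invoice 33934.75 + 2734.48 + duty 1348.29 = 38017.52
Difference = |37042.62 − 38017.52| = 974.90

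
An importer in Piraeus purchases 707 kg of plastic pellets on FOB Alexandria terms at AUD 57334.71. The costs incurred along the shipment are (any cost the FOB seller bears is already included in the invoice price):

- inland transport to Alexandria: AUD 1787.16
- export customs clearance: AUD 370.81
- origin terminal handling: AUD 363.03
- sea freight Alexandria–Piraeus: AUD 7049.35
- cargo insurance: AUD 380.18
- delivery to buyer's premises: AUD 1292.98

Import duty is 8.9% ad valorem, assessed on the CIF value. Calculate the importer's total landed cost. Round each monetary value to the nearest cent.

Total landed cost: AUD 71821.24

FOB: the seller bears costs until goods are on board at the origin port; the buyer bears freight, insurance and all costs thereafter.
Already in the invoice (seller's account under FOB): inland to port, export clearance, origin terminal — exclude.
CIF value = FOB price + freight + insurance = 57334.71 + 7049.35 + 380.18 = 64764.24
Import duty = 64764.24 × 8.9% = 5764.02
Buyer bears: freight 7049.35 + insurance 380.18 + delivery 1292.98 + duty 5764.02 = 14486.53
Landed cost = invoice 57334.71 + 14486.53 = 71821.24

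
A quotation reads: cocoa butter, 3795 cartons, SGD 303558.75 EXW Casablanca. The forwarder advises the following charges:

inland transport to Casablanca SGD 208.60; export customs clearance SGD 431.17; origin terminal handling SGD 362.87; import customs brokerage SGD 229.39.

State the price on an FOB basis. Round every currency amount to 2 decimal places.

FOB price: SGD 304561.39

Not relevant to the conversion: brokerage — on the buyer under both terms; not part of either seller's price.
From EXW to FOB, the seller additionally bears: inland to port, export clearance, origin terminal.
FOB price = 303558.75 + 208.60 + 431.17 + 362.87 = 304561.39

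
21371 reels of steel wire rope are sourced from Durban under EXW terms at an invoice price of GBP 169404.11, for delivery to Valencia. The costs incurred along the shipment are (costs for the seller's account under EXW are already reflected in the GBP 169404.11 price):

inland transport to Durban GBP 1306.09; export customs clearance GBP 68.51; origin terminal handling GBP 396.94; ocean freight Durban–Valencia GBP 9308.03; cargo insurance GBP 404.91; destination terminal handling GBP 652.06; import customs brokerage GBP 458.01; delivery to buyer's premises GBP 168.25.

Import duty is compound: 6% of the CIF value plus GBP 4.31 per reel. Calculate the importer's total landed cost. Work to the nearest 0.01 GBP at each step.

Total landed cost: GBP 285129.24

EXW: the seller makes goods available at their premises; the buyer bears all onward costs.
CIF value = EXW price + inland to port + export clearance + origin terminal + freight + insurance = 169404.11 + 1306.09 + 68.51 + 396.94 + 9308.03 + 404.91 = 180888.59
Ad valorem component: 180888.59 × 6% = 10853.32
Specific component: 21371 × 4.31 = 92109.01
Import duty = 10853.32 + 92109.01 = 102962.33
Buyer bears: inland to port 1306.09 + export clearance 68.51 + origin terminal 396.94 + freight 9308.03 + insurance 404.91 + destination terminal 652.06 + brokerage 458.01 + delivery 168.25 + duty 102962.33 = 115725.13
Landed cost = invoice 169404.11 + 115725.13 = 285129.24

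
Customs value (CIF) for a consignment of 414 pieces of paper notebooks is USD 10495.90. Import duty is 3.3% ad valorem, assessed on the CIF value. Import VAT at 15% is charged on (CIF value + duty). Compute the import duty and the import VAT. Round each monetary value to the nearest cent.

Import duty = 10495.90 × 3.3% = 346.36
VAT base = CIF + duty = 10495.90 + 346.36 = 10842.26
Import VAT = 10842.26 × 15% = 1626.34

Import duty: USD 346.36; import VAT: USD 1626.34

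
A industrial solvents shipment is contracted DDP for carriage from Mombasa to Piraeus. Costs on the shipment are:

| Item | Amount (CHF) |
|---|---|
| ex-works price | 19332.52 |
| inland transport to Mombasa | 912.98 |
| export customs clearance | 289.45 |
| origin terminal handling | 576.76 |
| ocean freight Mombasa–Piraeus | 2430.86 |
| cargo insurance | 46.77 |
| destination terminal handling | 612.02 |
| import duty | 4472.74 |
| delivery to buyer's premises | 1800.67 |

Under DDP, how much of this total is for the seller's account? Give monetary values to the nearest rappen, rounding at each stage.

DDP: the seller bears all costs including import duty.
Seller's account: goods 19332.52 + inland to port 912.98 + export clearance 289.45 + origin terminal 576.76 + freight 2430.86 + insurance 46.77 + destination terminal 612.02 + duty 4472.74 + delivery 1800.67 = 30474.77
Buyer's account: 0.00

Seller's account: CHF 30474.77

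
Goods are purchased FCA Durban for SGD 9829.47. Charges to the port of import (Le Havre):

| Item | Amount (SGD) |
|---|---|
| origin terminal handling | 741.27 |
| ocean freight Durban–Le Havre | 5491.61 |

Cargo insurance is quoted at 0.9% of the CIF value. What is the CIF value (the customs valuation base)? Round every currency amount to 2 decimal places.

Let C be the CIF value. C = FCA price + pre-shipment costs + freight + 0.9% × C
C − 0.9% × C = 9829.47 + 741.27 + 5491.61
0.991 × C = 16062.35
C = 16062.35 / 0.991 = 16208.22
Insurance premium = 0.9% × 16208.22 = 145.87

CIF value: SGD 16208.22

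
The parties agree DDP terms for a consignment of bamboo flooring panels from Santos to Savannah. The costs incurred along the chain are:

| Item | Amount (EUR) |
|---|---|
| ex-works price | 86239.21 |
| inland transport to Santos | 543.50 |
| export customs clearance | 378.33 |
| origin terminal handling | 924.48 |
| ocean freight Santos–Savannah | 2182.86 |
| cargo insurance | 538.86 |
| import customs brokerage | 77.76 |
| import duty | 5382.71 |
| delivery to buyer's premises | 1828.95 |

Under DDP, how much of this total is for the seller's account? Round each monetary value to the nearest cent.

Seller's account: EUR 98096.66

DDP: the seller bears all costs including import duty.
Seller's account: goods 86239.21 + inland to port 543.50 + export clearance 378.33 + origin terminal 924.48 + freight 2182.86 + insurance 538.86 + brokerage 77.76 + duty 5382.71 + delivery 1828.95 = 98096.66
Buyer's account: 0.00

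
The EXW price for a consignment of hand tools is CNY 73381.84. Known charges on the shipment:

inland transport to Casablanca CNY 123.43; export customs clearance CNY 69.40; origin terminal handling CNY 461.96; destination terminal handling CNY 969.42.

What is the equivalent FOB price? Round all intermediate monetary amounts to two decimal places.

Not relevant to the conversion: destination terminal — on the buyer under both terms; not part of either seller's price.
From EXW to FOB, the seller additionally bears: inland to port, export clearance, origin terminal.
FOB price = 73381.84 + 123.43 + 69.40 + 461.96 = 74036.63

FOB price: CNY 74036.63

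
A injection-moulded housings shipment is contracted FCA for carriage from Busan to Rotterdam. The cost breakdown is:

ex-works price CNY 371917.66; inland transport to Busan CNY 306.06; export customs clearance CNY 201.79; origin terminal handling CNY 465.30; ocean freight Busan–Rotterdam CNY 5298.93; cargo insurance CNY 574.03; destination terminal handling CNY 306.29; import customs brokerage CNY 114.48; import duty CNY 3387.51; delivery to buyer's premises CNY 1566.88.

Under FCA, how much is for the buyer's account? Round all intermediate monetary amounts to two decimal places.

Buyer's account: CNY 11713.42

FCA: the seller delivers export-cleared goods to the carrier; the buyer bears costs from that point.
Seller's account: goods 371917.66 + inland to port 306.06 + export clearance 201.79 = 372425.51
Buyer's account: origin terminal 465.30 + freight 5298.93 + insurance 574.03 + destination terminal 306.29 + brokerage 114.48 + duty 3387.51 + delivery 1566.88 = 11713.42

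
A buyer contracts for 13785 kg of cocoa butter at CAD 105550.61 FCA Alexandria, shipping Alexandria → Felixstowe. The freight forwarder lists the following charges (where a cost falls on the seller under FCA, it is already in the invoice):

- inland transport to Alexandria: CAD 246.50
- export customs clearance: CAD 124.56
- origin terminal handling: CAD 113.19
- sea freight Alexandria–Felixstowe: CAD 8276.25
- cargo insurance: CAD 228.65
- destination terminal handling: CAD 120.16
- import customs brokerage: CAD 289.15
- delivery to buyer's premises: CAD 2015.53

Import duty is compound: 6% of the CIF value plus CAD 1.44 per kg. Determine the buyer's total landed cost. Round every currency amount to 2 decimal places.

Total landed cost: CAD 143294.06

FCA: the seller delivers export-cleared goods to the carrier; the buyer bears costs from that point.
Already in the invoice (seller's account under FCA): inland to port, export clearance — exclude.
CIF value = FCA price + origin terminal + freight + insurance = 105550.61 + 113.19 + 8276.25 + 228.65 = 114168.70
Ad valorem component: 114168.70 × 6% = 6850.12
Specific component: 13785 × 1.44 = 19850.40
Import duty = 6850.12 + 19850.40 = 26700.52
Buyer bears: origin terminal 113.19 + freight 8276.25 + insurance 228.65 + destination terminal 120.16 + brokerage 289.15 + delivery 2015.53 + duty 26700.52 = 37743.45
Landed cost = invoice 105550.61 + 37743.45 = 143294.06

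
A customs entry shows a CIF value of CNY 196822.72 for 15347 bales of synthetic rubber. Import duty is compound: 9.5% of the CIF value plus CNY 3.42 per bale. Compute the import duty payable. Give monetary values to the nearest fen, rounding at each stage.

Ad valorem component: 196822.72 × 9.5% = 18698.16
Specific component: 15347 × 3.42 = 52486.74
Import duty = 18698.16 + 52486.74 = 71184.90

Import duty: CNY 71184.90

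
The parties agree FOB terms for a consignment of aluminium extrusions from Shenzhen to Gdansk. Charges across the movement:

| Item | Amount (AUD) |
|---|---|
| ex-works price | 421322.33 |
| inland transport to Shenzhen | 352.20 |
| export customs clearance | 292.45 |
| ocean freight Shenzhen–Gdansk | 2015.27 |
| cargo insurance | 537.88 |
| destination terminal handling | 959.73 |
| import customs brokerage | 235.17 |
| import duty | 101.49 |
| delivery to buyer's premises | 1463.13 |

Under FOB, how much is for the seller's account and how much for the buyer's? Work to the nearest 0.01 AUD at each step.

FOB: the seller bears costs until goods are on board at the origin port; the buyer bears freight, insurance and all costs thereafter.
Seller's account: goods 421322.33 + inland to port 352.20 + export clearance 292.45 = 421966.98
Buyer's account: freight 2015.27 + insurance 537.88 + destination terminal 959.73 + brokerage 235.17 + duty 101.49 + delivery 1463.13 = 5312.67

Seller: AUD 421966.98; buyer: AUD 5312.67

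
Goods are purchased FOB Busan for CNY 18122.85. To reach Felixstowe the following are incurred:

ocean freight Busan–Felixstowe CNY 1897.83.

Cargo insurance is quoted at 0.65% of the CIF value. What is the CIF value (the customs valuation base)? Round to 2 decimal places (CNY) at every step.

Let C be the CIF value. C = FOB price + freight + 0.65% × C
C − 0.65% × C = 18122.85 + 1897.83
0.9935 × C = 20020.68
C = 20020.68 / 0.9935 = 20151.67
Insurance premium = 0.65% × 20151.67 = 130.99

CIF value: CNY 20151.67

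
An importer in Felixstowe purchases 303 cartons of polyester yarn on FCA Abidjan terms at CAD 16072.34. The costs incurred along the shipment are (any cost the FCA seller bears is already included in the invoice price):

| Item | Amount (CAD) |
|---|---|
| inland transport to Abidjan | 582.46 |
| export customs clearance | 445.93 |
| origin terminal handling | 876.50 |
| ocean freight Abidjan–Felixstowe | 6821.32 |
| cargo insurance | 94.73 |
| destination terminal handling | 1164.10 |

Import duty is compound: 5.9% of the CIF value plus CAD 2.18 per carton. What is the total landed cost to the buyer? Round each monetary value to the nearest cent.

Total landed cost: CAD 27097.56

FCA: the seller delivers export-cleared goods to the carrier; the buyer bears costs from that point.
Already in the invoice (seller's account under FCA): inland to port, export clearance — exclude.
CIF value = FCA price + origin terminal + freight + insurance = 16072.34 + 876.50 + 6821.32 + 94.73 = 23864.89
Ad valorem component: 23864.89 × 5.9% = 1408.03
Specific component: 303 × 2.18 = 660.54
Import duty = 1408.03 + 660.54 = 2068.57
Buyer bears: origin terminal 876.50 + freight 6821.32 + insurance 94.73 + destination terminal 1164.10 + duty 2068.57 = 11025.22
Landed cost = invoice 16072.34 + 11025.22 = 27097.56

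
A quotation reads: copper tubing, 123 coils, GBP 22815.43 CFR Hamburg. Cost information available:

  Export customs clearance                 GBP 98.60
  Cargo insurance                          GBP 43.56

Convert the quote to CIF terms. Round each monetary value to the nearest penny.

Not relevant to the conversion: export clearance — on the seller under both CFR and CIF; already in the CFR price and stays in the CIF price.
From CFR to CIF, the seller additionally bears: insurance.
CIF price = 22815.43 + 43.56 = 22858.99

CIF price: GBP 22858.99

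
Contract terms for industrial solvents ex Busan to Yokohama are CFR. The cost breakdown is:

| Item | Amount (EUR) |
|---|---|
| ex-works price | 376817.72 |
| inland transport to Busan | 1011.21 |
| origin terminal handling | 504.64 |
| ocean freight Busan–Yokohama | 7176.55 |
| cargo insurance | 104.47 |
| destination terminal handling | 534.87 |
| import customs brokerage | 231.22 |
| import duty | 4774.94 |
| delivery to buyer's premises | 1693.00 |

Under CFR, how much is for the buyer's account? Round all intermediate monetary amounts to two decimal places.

CFR: the seller pays costs through ocean freight to the destination port, but not insurance.
Seller's account: goods 376817.72 + inland to port 1011.21 + origin terminal 504.64 + freight 7176.55 = 385510.12
Buyer's account: insurance 104.47 + destination terminal 534.87 + brokerage 231.22 + duty 4774.94 + delivery 1693.00 = 7338.50

Buyer's account: EUR 7338.50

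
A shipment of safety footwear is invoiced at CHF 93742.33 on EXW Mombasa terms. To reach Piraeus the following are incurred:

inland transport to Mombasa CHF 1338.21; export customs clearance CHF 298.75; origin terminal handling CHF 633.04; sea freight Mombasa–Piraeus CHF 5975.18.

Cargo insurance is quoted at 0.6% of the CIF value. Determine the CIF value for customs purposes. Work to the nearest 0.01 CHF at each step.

Let C be the CIF value. C = EXW price + pre-shipment costs + freight + 0.6% × C
C − 0.6% × C = 93742.33 + 1338.21 + 298.75 + 633.04 + 5975.18
0.994 × C = 101987.51
C = 101987.51 / 0.994 = 102603.13
Insurance premium = 0.6% × 102603.13 = 615.62

CIF value: CHF 102603.13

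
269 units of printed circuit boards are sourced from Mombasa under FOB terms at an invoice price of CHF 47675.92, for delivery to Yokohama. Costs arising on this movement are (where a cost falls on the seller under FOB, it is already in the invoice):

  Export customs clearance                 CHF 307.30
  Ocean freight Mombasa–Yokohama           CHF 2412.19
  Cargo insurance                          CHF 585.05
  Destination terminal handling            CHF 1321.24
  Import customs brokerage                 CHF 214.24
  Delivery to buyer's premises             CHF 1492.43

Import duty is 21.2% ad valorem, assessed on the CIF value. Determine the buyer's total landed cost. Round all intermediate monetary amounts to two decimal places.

Total landed cost: CHF 64443.78

FOB: the seller bears costs until goods are on board at the origin port; the buyer bears freight, insurance and all costs thereafter.
Already in the invoice (seller's account under FOB): export clearance — exclude.
CIF value = FOB price + freight + insurance = 47675.92 + 2412.19 + 585.05 = 50673.16
Import duty = 50673.16 × 21.2% = 10742.71
Buyer bears: freight 2412.19 + insurance 585.05 + destination terminal 1321.24 + brokerage 214.24 + delivery 1492.43 + duty 10742.71 = 16767.86
Landed cost = invoice 47675.92 + 16767.86 = 64443.78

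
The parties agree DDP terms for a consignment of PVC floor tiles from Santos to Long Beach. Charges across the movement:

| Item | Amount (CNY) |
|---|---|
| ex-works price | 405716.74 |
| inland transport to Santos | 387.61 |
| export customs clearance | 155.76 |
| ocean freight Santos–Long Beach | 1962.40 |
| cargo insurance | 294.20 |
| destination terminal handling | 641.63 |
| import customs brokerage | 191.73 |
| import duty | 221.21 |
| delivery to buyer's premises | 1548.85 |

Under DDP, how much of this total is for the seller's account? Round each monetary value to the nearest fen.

Seller's account: CNY 411120.13

DDP: the seller bears all costs including import duty.
Seller's account: goods 405716.74 + inland to port 387.61 + export clearance 155.76 + freight 1962.40 + insurance 294.20 + destination terminal 641.63 + brokerage 191.73 + duty 221.21 + delivery 1548.85 = 411120.13
Buyer's account: 0.00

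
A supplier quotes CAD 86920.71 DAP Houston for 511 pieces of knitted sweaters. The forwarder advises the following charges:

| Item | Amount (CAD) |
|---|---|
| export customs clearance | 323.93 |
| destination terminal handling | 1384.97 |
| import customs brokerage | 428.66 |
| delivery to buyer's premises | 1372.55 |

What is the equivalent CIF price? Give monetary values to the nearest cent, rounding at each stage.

Not relevant to the conversion: export clearance — on the seller under both DAP and CIF; already in the DAP price and stays in the CIF price. brokerage — on the buyer under both terms; not part of either seller's price.
From DAP to CIF, the seller no longer bears: destination terminal, delivery.
CIF price = 86920.71 − 1384.97 − 1372.55 = 84163.19

CIF price: CAD 84163.19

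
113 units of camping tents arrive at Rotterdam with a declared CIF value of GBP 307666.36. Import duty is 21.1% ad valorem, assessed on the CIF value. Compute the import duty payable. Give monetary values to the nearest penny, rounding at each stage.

Import duty = 307666.36 × 21.1% = 64917.60

Import duty: GBP 64917.60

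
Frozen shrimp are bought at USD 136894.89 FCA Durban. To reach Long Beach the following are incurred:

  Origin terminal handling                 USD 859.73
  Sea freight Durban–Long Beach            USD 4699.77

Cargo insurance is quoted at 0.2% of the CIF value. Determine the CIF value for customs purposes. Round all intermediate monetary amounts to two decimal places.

CIF value: USD 142739.87

Let C be the CIF value. C = FCA price + pre-shipment costs + freight + 0.2% × C
C − 0.2% × C = 136894.89 + 859.73 + 4699.77
0.998 × C = 142454.39
C = 142454.39 / 0.998 = 142739.87
Insurance premium = 0.2% × 142739.87 = 285.48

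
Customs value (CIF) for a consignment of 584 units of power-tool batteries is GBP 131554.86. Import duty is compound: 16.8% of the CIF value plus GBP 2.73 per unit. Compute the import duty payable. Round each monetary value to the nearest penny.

Ad valorem component: 131554.86 × 16.8% = 22101.22
Specific component: 584 × 2.73 = 1594.32
Import duty = 22101.22 + 1594.32 = 23695.54

Import duty: GBP 23695.54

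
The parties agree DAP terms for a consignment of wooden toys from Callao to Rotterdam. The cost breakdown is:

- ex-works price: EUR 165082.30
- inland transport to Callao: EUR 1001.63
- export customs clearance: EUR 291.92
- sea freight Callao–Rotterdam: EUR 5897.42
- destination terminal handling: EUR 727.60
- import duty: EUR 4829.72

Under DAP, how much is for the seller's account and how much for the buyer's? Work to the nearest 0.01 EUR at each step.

DAP: the seller bears all costs to the named destination except import duty and clearance.
Seller's account: goods 165082.30 + inland to port 1001.63 + export clearance 291.92 + freight 5897.42 + destination terminal 727.60 = 173000.87
Buyer's account: duty 4829.72 = 4829.72

Seller: EUR 173000.87; buyer: EUR 4829.72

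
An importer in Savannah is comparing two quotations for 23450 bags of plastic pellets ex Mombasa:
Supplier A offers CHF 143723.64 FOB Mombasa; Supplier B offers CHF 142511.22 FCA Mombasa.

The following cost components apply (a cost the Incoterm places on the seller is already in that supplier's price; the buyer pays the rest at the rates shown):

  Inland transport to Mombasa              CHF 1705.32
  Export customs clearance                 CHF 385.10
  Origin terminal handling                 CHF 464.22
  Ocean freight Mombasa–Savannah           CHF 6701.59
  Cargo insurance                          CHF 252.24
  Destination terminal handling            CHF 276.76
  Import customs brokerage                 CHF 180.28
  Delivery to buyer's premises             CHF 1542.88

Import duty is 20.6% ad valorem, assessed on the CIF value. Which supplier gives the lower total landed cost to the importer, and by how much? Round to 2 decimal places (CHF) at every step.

Supplier B is cheaper by CHF 902.33

Supplier A (FOB):
CIF value = FOB price + freight + insurance = 143723.64 + 6701.59 + 252.24 = 150677.47
Import duty = 150677.47 × 20.6% = 31039.56
Buyer bears (A): 6701.59 + 252.24 + 276.76 + 180.28 + 1542.88 = 8953.75
Landed cost (A) = invoice 143723.64 + 8953.75 + duty 31039.56 = 183716.95
Supplier B (FCA):
CIF value = FCA price + origin terminal + freight + insurance = 142511.22 + 464.22 + 6701.59 + 252.24 = 149929.27
Import duty = 149929.27 × 20.6% = 30885.43
Buyer bears (B): 464.22 + 6701.59 + 252.24 + 276.76 + 180.28 + 1542.88 = 9417.97
Landed cost (B) = invoice 142511.22 + 9417.97 + duty 30885.43 = 182814.62
Difference = |183716.95 − 182814.62| = 902.33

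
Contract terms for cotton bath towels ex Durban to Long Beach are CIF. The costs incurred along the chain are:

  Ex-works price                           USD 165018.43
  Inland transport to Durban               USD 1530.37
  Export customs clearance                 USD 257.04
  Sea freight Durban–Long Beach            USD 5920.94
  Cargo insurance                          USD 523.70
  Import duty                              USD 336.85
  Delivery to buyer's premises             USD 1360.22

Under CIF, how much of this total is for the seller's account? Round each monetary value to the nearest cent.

Seller's account: USD 173250.48

CIF: the seller pays costs through ocean freight and marine insurance to the destination port.
Seller's account: goods 165018.43 + inland to port 1530.37 + export clearance 257.04 + freight 5920.94 + insurance 523.70 = 173250.48
Buyer's account: duty 336.85 + delivery 1360.22 = 1697.07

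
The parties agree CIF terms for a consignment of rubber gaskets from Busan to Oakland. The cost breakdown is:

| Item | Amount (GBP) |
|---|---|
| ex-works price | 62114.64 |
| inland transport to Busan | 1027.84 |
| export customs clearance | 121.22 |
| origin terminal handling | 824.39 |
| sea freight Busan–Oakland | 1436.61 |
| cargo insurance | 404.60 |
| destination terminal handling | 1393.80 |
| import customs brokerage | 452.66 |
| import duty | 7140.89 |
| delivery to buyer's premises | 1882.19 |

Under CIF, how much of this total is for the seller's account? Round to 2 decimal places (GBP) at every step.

CIF: the seller pays costs through ocean freight and marine insurance to the destination port.
Seller's account: goods 62114.64 + inland to port 1027.84 + export clearance 121.22 + origin terminal 824.39 + freight 1436.61 + insurance 404.60 = 65929.30
Buyer's account: destination terminal 1393.80 + brokerage 452.66 + duty 7140.89 + delivery 1882.19 = 10869.54

Seller's account: GBP 65929.30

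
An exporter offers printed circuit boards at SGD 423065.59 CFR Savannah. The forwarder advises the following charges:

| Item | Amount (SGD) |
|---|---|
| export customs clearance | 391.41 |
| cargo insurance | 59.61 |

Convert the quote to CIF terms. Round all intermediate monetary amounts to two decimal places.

CIF price: SGD 423125.20

Not relevant to the conversion: export clearance — on the seller under both CFR and CIF; already in the CFR price and stays in the CIF price.
From CFR to CIF, the seller additionally bears: insurance.
CIF price = 423065.59 + 59.61 = 423125.20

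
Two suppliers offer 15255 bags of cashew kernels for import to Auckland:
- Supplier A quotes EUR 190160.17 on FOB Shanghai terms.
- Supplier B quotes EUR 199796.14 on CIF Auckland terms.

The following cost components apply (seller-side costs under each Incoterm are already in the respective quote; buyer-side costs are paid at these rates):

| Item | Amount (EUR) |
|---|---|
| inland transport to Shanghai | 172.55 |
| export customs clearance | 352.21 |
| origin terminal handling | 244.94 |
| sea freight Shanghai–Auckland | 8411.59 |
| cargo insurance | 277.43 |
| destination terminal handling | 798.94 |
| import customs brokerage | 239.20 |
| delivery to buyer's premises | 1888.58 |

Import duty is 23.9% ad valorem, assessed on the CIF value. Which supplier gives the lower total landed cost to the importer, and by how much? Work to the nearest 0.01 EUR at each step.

Supplier A is cheaper by EUR 1173.27

Supplier A (FOB):
CIF value = FOB price + freight + insurance = 190160.17 + 8411.59 + 277.43 = 198849.19
Import duty = 198849.19 × 23.9% = 47524.96
Buyer bears (A): 8411.59 + 277.43 + 798.94 + 239.20 + 1888.58 = 11615.74
Landed cost (A) = invoice 190160.17 + 11615.74 + duty 47524.96 = 249300.87
Supplier B (CIF):
The CIF price already equals the CIF value: 199796.14
Import duty = 199796.14 × 23.9% = 47751.28
Buyer bears (B): 798.94 + 239.20 + 1888.58 = 2926.72
Landed cost (B) = invoice 199796.14 + 2926.72 + duty 47751.28 = 250474.14
Difference = |249300.87 − 250474.14| = 1173.27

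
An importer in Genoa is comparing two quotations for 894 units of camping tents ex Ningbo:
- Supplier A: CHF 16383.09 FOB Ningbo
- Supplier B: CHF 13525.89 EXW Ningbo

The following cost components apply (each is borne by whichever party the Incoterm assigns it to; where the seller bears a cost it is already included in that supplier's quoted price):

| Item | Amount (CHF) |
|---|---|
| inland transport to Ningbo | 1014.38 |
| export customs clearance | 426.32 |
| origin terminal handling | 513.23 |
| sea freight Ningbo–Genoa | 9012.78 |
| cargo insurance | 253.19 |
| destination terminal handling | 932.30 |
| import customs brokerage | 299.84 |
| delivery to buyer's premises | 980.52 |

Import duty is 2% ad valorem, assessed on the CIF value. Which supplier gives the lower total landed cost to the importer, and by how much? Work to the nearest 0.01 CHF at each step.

Supplier B is cheaper by CHF 921.33

Supplier A (FOB):
CIF value = FOB price + freight + insurance = 16383.09 + 9012.78 + 253.19 = 25649.06
Import duty = 25649.06 × 2% = 512.98
Buyer bears (A): 9012.78 + 253.19 + 932.30 + 299.84 + 980.52 = 11478.63
Landed cost (A) = invoice 16383.09 + 11478.63 + duty 512.98 = 28374.70
Supplier B (EXW):
CIF value = EXW price + inland to port + export clearance + origin terminal + freight + insurance = 13525.89 + 1014.38 + 426.32 + 513.23 + 9012.78 + 253.19 = 24745.79
Import duty = 24745.79 × 2% = 494.92
Buyer bears (B): 1014.38 + 426.32 + 513.23 + 9012.78 + 253.19 + 932.30 + 299.84 + 980.52 = 13432.56
Landed cost (B) = invoice 13525.89 + 13432.56 + duty 494.92 = 27453.37
Difference = |28374.70 − 27453.37| = 921.33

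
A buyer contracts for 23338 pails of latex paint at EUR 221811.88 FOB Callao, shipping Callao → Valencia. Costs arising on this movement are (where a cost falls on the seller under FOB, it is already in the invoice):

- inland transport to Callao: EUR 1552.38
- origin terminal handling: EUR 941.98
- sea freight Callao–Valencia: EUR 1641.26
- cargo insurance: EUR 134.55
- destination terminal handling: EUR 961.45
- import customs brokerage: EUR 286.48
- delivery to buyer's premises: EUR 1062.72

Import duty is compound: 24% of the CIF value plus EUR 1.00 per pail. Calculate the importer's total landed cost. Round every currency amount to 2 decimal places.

FOB: the seller bears costs until goods are on board at the origin port; the buyer bears freight, insurance and all costs thereafter.
Already in the invoice (seller's account under FOB): inland to port, origin terminal — exclude.
CIF value = FOB price + freight + insurance = 221811.88 + 1641.26 + 134.55 = 223587.69
Ad valorem component: 223587.69 × 24% = 53661.05
Specific component: 23338 × 1.00 = 23338.00
Import duty = 53661.05 + 23338.00 = 76999.05
Buyer bears: freight 1641.26 + insurance 134.55 + destination terminal 961.45 + brokerage 286.48 + delivery 1062.72 + duty 76999.05 = 81085.51
Landed cost = invoice 221811.88 + 81085.51 = 302897.39

Total landed cost: EUR 302897.39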